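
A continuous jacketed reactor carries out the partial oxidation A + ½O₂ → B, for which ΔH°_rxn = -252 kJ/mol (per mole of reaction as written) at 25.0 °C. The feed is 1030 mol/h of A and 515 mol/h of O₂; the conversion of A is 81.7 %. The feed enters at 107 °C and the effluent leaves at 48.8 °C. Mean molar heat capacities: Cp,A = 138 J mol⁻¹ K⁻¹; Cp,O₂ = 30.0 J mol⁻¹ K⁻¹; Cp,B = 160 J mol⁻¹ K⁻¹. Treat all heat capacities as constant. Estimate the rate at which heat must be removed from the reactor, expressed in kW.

Q_out = 61.4 kW

Extent of reaction ξ = 0.817 × 1030 = 841.51 mol/h
Reaction term: ξ·ΔH°_rxn = 841.51 × -252 = -212060 kJ/h
Sensible, feed 107→25 °C: -12922 kJ/h
Outlet flows (mol/h): A 188.49, O₂ 94.245, B 841.51
Sensible, products 25→48.8 °C: 3890.8 kJ/h
Q = ΔH = -221090 kJ/h = -61.414 kW
Heat removed = 61.414 kW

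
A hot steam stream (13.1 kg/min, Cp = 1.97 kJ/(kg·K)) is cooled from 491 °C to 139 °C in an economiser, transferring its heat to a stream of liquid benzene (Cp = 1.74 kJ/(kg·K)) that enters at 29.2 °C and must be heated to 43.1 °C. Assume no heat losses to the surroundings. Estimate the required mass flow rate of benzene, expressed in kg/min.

ṁ_c = 376 kg/min

Heat released by hot stream: Q = 13.1 × 1.97 × (491 − 139) = 9084.1 kJ/min
Energy balance on cold side (adiabatic exchanger): Q = ṁ_c·Cp_c·(T_c,out − T_c,in)
ṁ_c = 9084.1 / [1.74 × (43.1 − 29.2)] = 375.59 kg/min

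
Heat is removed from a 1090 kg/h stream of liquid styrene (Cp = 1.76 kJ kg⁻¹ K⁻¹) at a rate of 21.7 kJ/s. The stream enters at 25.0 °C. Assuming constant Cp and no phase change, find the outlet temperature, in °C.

Q = 21.7 kJ/s = 78120 kJ/h
ΔT = Q/(ṁ·Cp) = 78120/(1090×1.76) = 40.721 K
T_out = 25.0 − 40.721 = -15.721 °C

T_out = -15.7 °C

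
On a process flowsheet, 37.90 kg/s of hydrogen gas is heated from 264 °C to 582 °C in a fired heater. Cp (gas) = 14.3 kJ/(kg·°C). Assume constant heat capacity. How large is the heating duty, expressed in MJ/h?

Q = ṁ·Cp·ΔT = 37.90 × 14.3 × (582 − 264) = 172350 kJ/s
Heating duty = 620450 MJ/h

Q = 620000 MJ/h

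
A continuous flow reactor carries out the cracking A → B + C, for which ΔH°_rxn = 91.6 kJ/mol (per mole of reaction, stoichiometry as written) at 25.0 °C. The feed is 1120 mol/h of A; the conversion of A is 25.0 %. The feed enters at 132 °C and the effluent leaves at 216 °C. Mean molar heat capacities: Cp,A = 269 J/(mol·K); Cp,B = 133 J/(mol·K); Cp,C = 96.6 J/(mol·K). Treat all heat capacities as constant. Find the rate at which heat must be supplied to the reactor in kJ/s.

Extent of reaction ξ = 0.250 × 1120 = 280 mol/h
Reaction term: ξ·ΔH°_rxn = 280 × 91.6 = 25648 kJ/h
Sensible, feed 132→25 °C: -32237 kJ/h
Outlet flows (mol/h): A 840, B 280, C 280
Sensible, products 25→216 °C: 55437 kJ/h
Q = ΔH = 48848 kJ/h = 13.569 kW
Heat supplied = 13.569 kJ/s

Q_in = 13.6 kJ/s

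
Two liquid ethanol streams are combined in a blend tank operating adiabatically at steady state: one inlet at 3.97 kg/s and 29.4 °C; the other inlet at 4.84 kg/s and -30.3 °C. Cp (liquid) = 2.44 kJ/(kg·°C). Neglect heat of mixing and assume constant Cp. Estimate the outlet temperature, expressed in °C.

T_out = -3.40 °C

Energy balance with Q = 0: Σ ṁᵢCp,ᵢ(T_out − Tᵢ) = 0
Σ ṁᵢCp,ᵢTᵢ = 3.97×2.44×29.4 + 4.84×2.44×-30.3 = -73.039
Σ ṁᵢCp,ᵢ = 3.97×2.44 + 4.84×2.44 = 21.496
T_out = -73.039 / 21.496 = -3.3977 °C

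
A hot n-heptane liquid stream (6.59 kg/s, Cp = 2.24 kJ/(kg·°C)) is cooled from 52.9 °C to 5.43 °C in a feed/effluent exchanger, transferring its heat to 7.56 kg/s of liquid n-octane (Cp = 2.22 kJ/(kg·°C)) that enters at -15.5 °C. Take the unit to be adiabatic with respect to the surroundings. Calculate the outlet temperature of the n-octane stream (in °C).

Heat released by hot stream: Q = 6.59 × 2.24 × (52.9 − 5.43) = 700.73 kJ/s
Energy balance on cold side (adiabatic exchanger): Q = ṁ_c·Cp_c·(T_c,out − T_c,in)
T_c,out = -15.5 + 700.73/(7.56 × 2.22) = 26.252 °C

T_c,out = 26.3 °C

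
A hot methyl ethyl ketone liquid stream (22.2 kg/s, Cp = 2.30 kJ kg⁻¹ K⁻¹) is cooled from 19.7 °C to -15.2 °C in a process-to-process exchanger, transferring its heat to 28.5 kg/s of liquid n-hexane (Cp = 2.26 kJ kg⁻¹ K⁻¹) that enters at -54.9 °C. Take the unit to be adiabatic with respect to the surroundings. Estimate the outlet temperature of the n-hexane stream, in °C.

Heat released by hot stream: Q = 22.2 × 2.30 × (19.7 − -15.2) = 1782 kJ/s
Energy balance on cold side (adiabatic exchanger): Q = ṁ_c·Cp_c·(T_c,out − T_c,in)
T_c,out = -54.9 + 1782/(28.5 × 2.26) = -27.234 °C

T_c,out = -27.2 °C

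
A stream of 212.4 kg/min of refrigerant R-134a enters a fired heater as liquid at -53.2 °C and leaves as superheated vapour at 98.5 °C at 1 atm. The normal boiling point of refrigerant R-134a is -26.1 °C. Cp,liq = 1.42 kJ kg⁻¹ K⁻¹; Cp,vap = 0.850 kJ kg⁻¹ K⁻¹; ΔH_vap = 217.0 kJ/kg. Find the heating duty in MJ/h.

Q = 4610 MJ/h

liquid -53.2→-26.1 °C: 38.482 kJ/kg
vaporisation at -26.1 °C: 217 kJ/kg
vapour -26.1→98.5 °C: 105.91 kJ/kg
Δh = 38.482 + 217 + 105.91 = 361.39 kJ/kg
Q = ṁ·Δh = 212.4 kg/min × 361.39 kJ/kg = 76760 kJ/min
|Q| = 1279.3 kW = 4605.6 MJ/h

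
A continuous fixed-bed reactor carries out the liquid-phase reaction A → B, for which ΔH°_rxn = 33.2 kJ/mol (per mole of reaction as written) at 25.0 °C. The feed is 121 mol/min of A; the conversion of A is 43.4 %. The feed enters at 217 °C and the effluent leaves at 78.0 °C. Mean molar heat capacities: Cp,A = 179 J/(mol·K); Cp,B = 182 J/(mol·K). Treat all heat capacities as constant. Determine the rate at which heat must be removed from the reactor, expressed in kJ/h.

Extent of reaction ξ = 0.434 × 121 = 52.514 mol/min
Reaction term: ξ·ΔH°_rxn = 52.514 × 33.2 = 1743.5 kJ/min
Sensible, feed 217→25 °C: -4158.5 kJ/min
Outlet flows (mol/min): A 68.486, B 52.514
Sensible, products 25→78.0 °C: 1156.3 kJ/min
Q = ΔH = -1258.8 kJ/min = -20.98 kW
Heat removed = 75527 kJ/h

Q_out = 75500 kJ/h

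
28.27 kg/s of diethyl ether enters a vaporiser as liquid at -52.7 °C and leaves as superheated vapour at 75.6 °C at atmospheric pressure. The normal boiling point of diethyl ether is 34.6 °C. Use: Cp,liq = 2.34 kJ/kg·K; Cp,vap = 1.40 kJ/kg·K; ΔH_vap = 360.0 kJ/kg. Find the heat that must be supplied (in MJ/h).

Q = 63300 MJ/h

liquid -52.7→34.6 °C: 204.28 kJ/kg
vaporisation at 34.6 °C: 360 kJ/kg
vapour 34.6→75.6 °C: 57.4 kJ/kg
Δh = 204.28 + 360 + 57.4 = 621.68 kJ/kg
Q = ṁ·Δh = 28.27 kg/s × 621.68 kJ/kg = 17575 kJ/s
|Q| = 17575 kW = 63270 MJ/h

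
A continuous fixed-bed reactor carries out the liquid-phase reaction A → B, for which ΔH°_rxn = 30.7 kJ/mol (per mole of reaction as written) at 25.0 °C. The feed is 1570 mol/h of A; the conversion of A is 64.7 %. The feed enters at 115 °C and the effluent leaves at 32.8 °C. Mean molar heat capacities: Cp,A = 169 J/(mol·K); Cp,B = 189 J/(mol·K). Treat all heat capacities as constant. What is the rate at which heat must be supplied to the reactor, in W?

Extent of reaction ξ = 0.647 × 1570 = 1015.8 mol/h
Reaction term: ξ·ΔH°_rxn = 1015.8 × 30.7 = 31185 kJ/h
Sensible, feed 115→25 °C: -23880 kJ/h
Outlet flows (mol/h): A 554.21, B 1015.8
Sensible, products 25→32.8 °C: 2228 kJ/h
Q = ΔH = 9533.1 kJ/h = 2.6481 kW
Heat supplied = 2648.1 W

Q_in = 2650 W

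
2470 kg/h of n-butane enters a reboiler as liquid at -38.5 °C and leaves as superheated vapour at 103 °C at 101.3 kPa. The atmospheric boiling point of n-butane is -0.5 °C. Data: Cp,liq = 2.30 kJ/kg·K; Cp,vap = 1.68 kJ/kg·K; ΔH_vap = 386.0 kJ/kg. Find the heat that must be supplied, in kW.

Q = 444 kW

liquid -38.5→-0.5 °C: 87.4 kJ/kg
vaporisation at -0.5 °C: 386 kJ/kg
vapour -0.5→103 °C: 173.88 kJ/kg
Δh = 87.4 + 386 + 173.88 = 647.28 kJ/kg
Q = ṁ·Δh = 2470 kg/h × 647.28 kJ/kg = 1.5988e+06 kJ/h
|Q| = 444.11 kW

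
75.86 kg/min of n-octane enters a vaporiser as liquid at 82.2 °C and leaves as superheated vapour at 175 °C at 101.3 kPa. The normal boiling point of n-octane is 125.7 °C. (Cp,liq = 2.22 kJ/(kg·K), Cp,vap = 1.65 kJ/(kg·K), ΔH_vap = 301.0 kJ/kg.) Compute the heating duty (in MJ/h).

liquid 82.2→125.7 °C: 96.57 kJ/kg
vaporisation at 125.7 °C: 301 kJ/kg
vapour 125.7→175 °C: 81.345 kJ/kg
Δh = 96.57 + 301 + 81.345 = 478.91 kJ/kg
Q = ṁ·Δh = 75.86 kg/min × 478.91 kJ/kg = 36330 kJ/min
|Q| = 605.51 kW = 2179.8 MJ/h

Q = 2180 MJ/h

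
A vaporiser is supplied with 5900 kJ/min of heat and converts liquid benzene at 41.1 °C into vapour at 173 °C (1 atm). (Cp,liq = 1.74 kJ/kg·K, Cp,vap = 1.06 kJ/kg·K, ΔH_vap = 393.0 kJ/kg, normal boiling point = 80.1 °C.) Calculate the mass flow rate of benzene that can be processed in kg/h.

Δh = 1.74×(80.1−41.1) + 393.0 + 1.06×(173−80.1) = 559.33 kJ/kg
Q = 5900 kJ/min = 98.333 kJ/s = 354000 kJ/h
ṁ = Q/Δh = 354000 / 559.33 = 632.9 kg/h

ṁ = 633 kg/h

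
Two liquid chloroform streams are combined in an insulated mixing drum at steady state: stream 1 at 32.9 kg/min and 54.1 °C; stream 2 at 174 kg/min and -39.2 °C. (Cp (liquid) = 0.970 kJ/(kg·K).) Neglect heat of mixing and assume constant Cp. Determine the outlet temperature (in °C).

Adiabatic, steady state ⇒ Σ ṁᵢCp,ᵢ(T_out − Tᵢ) = 0
Σ ṁᵢCp,ᵢTᵢ = 32.9×0.970×54.1 + 174×0.970×-39.2 = -4889.7
Σ ṁᵢCp,ᵢ = 32.9×0.970 + 174×0.970 = 200.69
T_out = -4889.7 / 200.69 = -24.364 °C

T_out = -24.4 °C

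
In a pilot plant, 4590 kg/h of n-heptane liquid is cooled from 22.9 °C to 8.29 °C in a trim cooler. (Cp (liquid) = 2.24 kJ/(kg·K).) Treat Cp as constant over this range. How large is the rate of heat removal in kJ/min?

Q_c = 2500 kJ/min

Q = ṁ·Cp·ΔT = 4590 × 2.24 × (8.29 − 22.9) = -150210 kJ/h
Converting: 150210 / 3600 s = 41.726 kW
Cooling duty = 2503.6 kJ/min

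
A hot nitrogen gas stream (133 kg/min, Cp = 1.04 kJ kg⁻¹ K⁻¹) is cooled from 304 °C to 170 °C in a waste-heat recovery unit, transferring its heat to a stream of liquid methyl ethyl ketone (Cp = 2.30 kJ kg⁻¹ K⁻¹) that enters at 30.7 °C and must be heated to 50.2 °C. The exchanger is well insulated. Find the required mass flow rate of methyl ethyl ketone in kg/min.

Heat released by hot stream: Q = 133 × 1.04 × (304 − 170) = 18535 kJ/min
Energy balance on cold side (adiabatic exchanger): Q = ṁ_c·Cp_c·(T_c,out − T_c,in)
ṁ_c = 18535 / [2.30 × (50.2 − 30.7)] = 413.26 kg/min

ṁ_c = 413 kg/min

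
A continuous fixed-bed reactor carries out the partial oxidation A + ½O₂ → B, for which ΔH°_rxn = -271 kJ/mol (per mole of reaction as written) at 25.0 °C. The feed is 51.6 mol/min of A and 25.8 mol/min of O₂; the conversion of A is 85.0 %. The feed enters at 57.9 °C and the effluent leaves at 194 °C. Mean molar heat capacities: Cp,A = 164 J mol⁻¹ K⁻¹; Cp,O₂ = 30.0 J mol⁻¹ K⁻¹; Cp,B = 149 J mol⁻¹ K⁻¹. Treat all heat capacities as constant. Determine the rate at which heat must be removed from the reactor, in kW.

Extent of reaction ξ = 0.850 × 51.6 = 43.86 mol/min
Reaction term: ξ·ΔH°_rxn = 43.86 × -271 = -11886 kJ/min
Sensible, feed 57.9→25 °C: -303.88 kJ/min
Outlet flows (mol/min): A 7.74, O₂ 3.87, B 43.86
Sensible, products 25→194 °C: 1338.6 kJ/min
Q = ΔH = -10851 kJ/min = -180.86 kW
Heat removed = 180.86 kW

Q_out = 181 kW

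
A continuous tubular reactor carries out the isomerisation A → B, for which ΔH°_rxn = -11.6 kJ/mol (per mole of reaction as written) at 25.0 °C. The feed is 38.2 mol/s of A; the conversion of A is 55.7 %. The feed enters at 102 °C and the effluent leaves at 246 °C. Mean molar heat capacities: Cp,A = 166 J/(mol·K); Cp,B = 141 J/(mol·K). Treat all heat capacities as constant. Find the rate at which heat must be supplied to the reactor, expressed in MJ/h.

Extent of reaction ξ = 0.557 × 38.2 = 21.277 mol/s
Reaction term: ξ·ΔH°_rxn = 21.277 × -11.6 = -246.82 kJ/s
Sensible, feed 102→25 °C: -488.27 kJ/s
Outlet flows (mol/s): A 16.923, B 21.277
Sensible, products 25→246 °C: 1283.8 kJ/s
Q = ΔH = 548.76 kJ/s = 548.76 kW
Heat supplied = 1975.5 MJ/h

Q_in = 1980 MJ/h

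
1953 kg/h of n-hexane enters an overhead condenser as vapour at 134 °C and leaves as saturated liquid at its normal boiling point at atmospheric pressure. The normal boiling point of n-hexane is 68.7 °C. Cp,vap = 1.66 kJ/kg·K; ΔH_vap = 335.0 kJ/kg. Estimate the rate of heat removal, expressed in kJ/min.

vapour 134→68.7 °C: -108.4 kJ/kg
condensation at 68.7 °C: -335 kJ/kg
Δh = -108.4 + -335 = -443.4 kJ/kg
Q = ṁ·Δh = 1953 kg/h × -443.4 kJ/kg = -865960 kJ/h
|Q| = 240.54 kW = 14433 kJ/min

Q_c = 14400 kJ/min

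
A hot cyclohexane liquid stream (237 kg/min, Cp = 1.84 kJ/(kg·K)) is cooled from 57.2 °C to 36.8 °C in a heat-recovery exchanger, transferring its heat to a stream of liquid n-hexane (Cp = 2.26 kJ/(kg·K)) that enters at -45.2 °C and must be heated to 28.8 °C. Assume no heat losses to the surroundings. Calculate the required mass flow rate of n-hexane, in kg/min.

ṁ_c = 53.2 kg/min

Heat released by hot stream: Q = 237 × 1.84 × (57.2 − 36.8) = 8896 kJ/min
Energy balance on cold side (adiabatic exchanger): Q = ṁ_c·Cp_c·(T_c,out − T_c,in)
ṁ_c = 8896 / [2.26 × (28.8 − -45.2)] = 53.193 kg/min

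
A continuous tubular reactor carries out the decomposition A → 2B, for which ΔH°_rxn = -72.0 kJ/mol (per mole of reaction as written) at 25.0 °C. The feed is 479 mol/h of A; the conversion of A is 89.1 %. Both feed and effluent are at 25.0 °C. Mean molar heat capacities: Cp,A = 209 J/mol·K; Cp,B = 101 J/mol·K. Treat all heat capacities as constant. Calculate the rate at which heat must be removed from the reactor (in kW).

Extent of reaction ξ = 0.891 × 479 = 426.79 mol/h
Reaction term: ξ·ΔH°_rxn = 426.79 × -72.0 = -30729 kJ/h
Q = ΔH = -30729 kJ/h = -8.5358 kW
Heat removed = 8.5358 kW

Q_out = 8.54 kW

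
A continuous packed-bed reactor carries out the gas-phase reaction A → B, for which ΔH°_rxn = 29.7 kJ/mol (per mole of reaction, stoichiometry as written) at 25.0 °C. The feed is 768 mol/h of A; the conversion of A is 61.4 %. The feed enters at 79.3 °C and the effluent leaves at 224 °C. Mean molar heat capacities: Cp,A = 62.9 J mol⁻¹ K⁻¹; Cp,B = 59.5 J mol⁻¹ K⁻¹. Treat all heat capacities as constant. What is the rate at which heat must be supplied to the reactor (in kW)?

Q_in = 5.74 kW

Extent of reaction ξ = 0.614 × 768 = 471.55 mol/h
Reaction term: ξ·ΔH°_rxn = 471.55 × 29.7 = 14005 kJ/h
Sensible, feed 79.3→25 °C: -2623.1 kJ/h
Outlet flows (mol/h): A 296.45, B 471.55
Sensible, products 25→224 °C: 9294.1 kJ/h
Q = ΔH = 20676 kJ/h = 5.7434 kW
Heat supplied = 5.7434 kW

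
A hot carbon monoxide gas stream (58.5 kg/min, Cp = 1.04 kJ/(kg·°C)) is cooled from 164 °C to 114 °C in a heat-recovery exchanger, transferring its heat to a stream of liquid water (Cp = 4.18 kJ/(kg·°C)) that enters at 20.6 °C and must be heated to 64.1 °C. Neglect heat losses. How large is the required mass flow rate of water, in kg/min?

ṁ_c = 16.7 kg/min

Heat released by hot stream: Q = 58.5 × 1.04 × (164 − 114) = 3042 kJ/min
Energy balance on cold side (adiabatic exchanger): Q = ṁ_c·Cp_c·(T_c,out − T_c,in)
ṁ_c = 3042 / [4.18 × (64.1 − 20.6)] = 16.73 kg/min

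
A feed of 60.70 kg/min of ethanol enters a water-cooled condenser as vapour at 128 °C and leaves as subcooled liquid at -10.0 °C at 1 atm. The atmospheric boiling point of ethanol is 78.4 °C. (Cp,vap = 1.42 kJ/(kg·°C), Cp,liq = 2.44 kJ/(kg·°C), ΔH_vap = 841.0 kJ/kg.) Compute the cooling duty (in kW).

Q_c = 1140 kW

vapour 128→78.4 °C: -70.432 kJ/kg
condensation at 78.4 °C: -841 kJ/kg
liquid 78.4→-10.0 °C: -215.7 kJ/kg
Δh = -70.432 + -841 + -215.7 = -1127.1 kJ/kg
Q = ṁ·Δh = 60.70 kg/min × -1127.1 kJ/kg = -68417 kJ/min
|Q| = 1140.3 kW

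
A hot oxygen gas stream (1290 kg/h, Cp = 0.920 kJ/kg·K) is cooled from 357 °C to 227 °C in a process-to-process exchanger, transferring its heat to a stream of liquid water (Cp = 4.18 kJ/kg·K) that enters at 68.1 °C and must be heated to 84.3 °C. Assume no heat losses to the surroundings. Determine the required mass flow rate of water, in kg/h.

ṁ_c = 2280 kg/h

Heat released by hot stream: Q = 1290 × 0.920 × (357 − 227) = 154280 kJ/h
Energy balance on cold side (adiabatic exchanger): Q = ṁ_c·Cp_c·(T_c,out − T_c,in)
ṁ_c = 154280 / [4.18 × (84.3 − 68.1)] = 2278.4 kg/h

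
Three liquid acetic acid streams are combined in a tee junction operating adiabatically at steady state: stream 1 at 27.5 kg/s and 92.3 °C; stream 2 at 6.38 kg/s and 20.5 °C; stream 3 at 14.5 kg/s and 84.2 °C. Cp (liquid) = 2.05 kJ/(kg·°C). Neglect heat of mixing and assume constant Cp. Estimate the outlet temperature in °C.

T_out = 80.4 °C

Adiabatic, steady state ⇒ Σ ṁᵢCp,ᵢ(T_out − Tᵢ) = 0
T_out = Σ ṁᵢCp,ᵢTᵢ / Σ ṁᵢCp,ᵢ
      = 7974.4 / 99.179 = 80.404 °C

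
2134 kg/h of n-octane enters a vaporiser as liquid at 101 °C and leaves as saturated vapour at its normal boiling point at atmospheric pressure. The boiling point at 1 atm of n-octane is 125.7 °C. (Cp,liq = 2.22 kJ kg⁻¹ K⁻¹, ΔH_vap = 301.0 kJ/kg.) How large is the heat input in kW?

liquid 101→125.7 °C: 54.834 kJ/kg
vaporisation at 125.7 °C: 301 kJ/kg
Δh = 54.834 + 301 = 355.83 kJ/kg
Q = ṁ·Δh = 2134 kg/h × 355.83 kJ/kg = 759350 kJ/h
|Q| = 210.93 kW

Q = 211 kW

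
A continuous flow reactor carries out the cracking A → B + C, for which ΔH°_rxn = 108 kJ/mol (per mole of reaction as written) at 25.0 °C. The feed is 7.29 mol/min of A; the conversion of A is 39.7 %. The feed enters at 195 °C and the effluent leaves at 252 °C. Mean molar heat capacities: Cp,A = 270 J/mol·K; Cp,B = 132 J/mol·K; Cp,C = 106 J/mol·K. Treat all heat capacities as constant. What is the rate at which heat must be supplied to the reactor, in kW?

Q_in = 6.73 kW

Extent of reaction ξ = 0.397 × 7.29 = 2.8941 mol/min
Reaction term: ξ·ΔH°_rxn = 2.8941 × 108 = 312.57 kJ/min
Sensible, feed 195→25 °C: -334.61 kJ/min
Outlet flows (mol/min): A 4.3959, B 2.8941, C 2.8941
Sensible, products 25→252 °C: 425.78 kJ/min
Q = ΔH = 403.74 kJ/min = 6.7289 kW
Heat supplied = 6.7289 kW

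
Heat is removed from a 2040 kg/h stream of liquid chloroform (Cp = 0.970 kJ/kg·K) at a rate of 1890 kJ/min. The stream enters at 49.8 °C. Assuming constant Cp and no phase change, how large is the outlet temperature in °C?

T_out = -7.51 °C

Q = 1890 kJ/min = 113400 kJ/h
ΔT = Q/(ṁ·Cp) = 113400/(2040×0.970) = 57.307 K
T_out = 49.8 − 57.307 = -7.5075 °C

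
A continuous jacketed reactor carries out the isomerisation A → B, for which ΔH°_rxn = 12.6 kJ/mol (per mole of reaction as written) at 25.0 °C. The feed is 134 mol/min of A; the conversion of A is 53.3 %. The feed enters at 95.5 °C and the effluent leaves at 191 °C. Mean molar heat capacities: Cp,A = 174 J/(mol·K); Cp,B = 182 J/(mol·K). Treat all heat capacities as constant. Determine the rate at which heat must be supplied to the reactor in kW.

Extent of reaction ξ = 0.533 × 134 = 71.422 mol/min
Reaction term: ξ·ΔH°_rxn = 71.422 × 12.6 = 899.92 kJ/min
Sensible, feed 95.5→25 °C: -1643.8 kJ/min
Outlet flows (mol/min): A 62.578, B 71.422
Sensible, products 25→191 °C: 3965.3 kJ/min
Q = ΔH = 3221.4 kJ/min = 53.691 kW
Heat supplied = 53.691 kW

Q_in = 53.7 kW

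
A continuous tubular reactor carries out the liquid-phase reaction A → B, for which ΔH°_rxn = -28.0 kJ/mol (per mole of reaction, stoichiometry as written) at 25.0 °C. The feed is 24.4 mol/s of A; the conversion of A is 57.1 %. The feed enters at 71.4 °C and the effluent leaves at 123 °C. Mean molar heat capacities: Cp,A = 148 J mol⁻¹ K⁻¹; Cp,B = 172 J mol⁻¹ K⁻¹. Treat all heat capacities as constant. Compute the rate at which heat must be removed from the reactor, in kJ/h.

Extent of reaction ξ = 0.571 × 24.4 = 13.932 mol/s
Reaction term: ξ·ΔH°_rxn = 13.932 × -28.0 = -390.11 kJ/s
Sensible, feed 71.4→25 °C: -167.56 kJ/s
Outlet flows (mol/s): A 10.468, B 13.932
Sensible, products 25→123 °C: 386.67 kJ/s
Q = ΔH = -171 kJ/s = -171 kW
Heat removed = 615600 kJ/h

Q_out = 616000 kJ/h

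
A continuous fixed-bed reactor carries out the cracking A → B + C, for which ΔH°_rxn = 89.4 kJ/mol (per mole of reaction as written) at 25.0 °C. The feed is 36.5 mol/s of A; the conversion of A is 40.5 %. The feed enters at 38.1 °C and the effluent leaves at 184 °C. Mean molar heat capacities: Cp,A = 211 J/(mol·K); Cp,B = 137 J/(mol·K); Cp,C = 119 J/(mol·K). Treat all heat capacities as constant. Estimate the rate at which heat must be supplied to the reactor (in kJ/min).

Extent of reaction ξ = 0.405 × 36.5 = 14.783 mol/s
Reaction term: ξ·ΔH°_rxn = 14.783 × 89.4 = 1321.6 kJ/s
Sensible, feed 38.1→25 °C: -100.89 kJ/s
Outlet flows (mol/s): A 21.718, B 14.783, C 14.783
Sensible, products 25→184 °C: 1330.3 kJ/s
Q = ΔH = 2551 kJ/s = 2551 kW
Heat supplied = 153060 kJ/min

Q_in = 153000 kJ/min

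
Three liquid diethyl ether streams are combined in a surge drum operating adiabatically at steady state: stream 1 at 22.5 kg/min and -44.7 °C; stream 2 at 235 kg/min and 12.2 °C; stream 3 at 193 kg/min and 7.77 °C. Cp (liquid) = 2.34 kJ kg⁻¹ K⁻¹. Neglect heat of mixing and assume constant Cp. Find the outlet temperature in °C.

T_out = 7.46 °C

Energy balance with Q = 0: Σ ṁᵢCp,ᵢ(T_out − Tᵢ) = 0
Σ ṁᵢCp,ᵢTᵢ = 22.5×2.34×-44.7 + 235×2.34×12.2 + 193×2.34×7.77 = 7864.4
Σ ṁᵢCp,ᵢ = 22.5×2.34 + 235×2.34 + 193×2.34 = 1054.2
T_out = 7864.4 / 1054.2 = 7.4603 °C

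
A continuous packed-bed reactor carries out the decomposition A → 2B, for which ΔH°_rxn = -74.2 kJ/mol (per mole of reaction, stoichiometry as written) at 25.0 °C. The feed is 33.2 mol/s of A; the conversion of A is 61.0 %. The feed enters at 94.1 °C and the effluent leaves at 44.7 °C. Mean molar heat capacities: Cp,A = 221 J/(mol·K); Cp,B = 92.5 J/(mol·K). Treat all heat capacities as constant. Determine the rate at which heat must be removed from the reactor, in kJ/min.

Extent of reaction ξ = 0.610 × 33.2 = 20.252 mol/s
Reaction term: ξ·ΔH°_rxn = 20.252 × -74.2 = -1502.7 kJ/s
Sensible, feed 94.1→25 °C: -507 kJ/s
Outlet flows (mol/s): A 12.948, B 40.504
Sensible, products 25→44.7 °C: 130.18 kJ/s
Q = ΔH = -1879.5 kJ/s = -1879.5 kW
Heat removed = 112770 kJ/min

Q_out = 113000 kJ/min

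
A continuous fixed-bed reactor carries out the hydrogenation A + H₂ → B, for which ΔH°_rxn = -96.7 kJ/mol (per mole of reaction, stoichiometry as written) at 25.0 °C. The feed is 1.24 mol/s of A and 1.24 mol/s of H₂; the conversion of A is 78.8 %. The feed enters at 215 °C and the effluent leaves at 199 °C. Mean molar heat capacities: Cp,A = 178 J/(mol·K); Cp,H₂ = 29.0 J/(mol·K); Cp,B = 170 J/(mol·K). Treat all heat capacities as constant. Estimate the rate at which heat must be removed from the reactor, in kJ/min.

Extent of reaction ξ = 0.788 × 1.24 = 0.97712 mol/s
Reaction term: ξ·ΔH°_rxn = 0.97712 × -96.7 = -94.488 kJ/s
Sensible, feed 215→25 °C: -48.769 kJ/s
Outlet flows (mol/s): A 0.26288, H₂ 0.26288, B 0.97712
Sensible, products 25→199 °C: 38.372 kJ/s
Q = ΔH = -104.89 kJ/s = -104.89 kW
Heat removed = 6293.1 kJ/min

Q_out = 6290 kJ/min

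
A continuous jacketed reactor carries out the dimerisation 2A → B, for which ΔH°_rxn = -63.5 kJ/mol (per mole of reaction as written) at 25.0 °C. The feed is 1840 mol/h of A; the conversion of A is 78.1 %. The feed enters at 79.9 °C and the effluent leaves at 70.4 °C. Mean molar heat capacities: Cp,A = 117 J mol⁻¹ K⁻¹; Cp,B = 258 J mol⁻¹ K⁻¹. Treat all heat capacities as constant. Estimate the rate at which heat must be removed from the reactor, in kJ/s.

Extent of reaction ξ = 0.781 × 1840 / 2 = 718.52 mol/h
Reaction term: ξ·ΔH°_rxn = 718.52 × -63.5 = -45626 kJ/h
Sensible, feed 79.9→25 °C: -11819 kJ/h
Outlet flows (mol/h): A 402.96, B 718.52
Sensible, products 25→70.4 °C: 10557 kJ/h
Q = ΔH = -46888 kJ/h = -13.025 kW
Heat removed = 13.025 kJ/s

Q_out = 13.0 kJ/s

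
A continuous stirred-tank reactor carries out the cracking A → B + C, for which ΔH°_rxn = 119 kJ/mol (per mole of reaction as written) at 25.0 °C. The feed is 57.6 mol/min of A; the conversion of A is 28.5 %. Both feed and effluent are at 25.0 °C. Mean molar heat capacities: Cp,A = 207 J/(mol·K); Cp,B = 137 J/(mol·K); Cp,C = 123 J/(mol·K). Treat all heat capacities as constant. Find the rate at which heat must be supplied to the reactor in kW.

Q_in = 32.6 kW

Extent of reaction ξ = 0.285 × 57.6 = 16.416 mol/min
Reaction term: ξ·ΔH°_rxn = 16.416 × 119 = 1953.5 kJ/min
Q = ΔH = 1953.5 kJ/min = 32.558 kW
Heat supplied = 32.558 kW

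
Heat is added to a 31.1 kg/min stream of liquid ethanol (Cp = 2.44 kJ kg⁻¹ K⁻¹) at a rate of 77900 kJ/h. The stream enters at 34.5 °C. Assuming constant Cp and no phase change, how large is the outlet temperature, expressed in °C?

Q = 77900 kJ/h = 1298.3 kJ/min
ΔT = Q/(ṁ·Cp) = 1298.3/(31.1×2.44) = 17.109 K
T_out = 34.5 + 17.109 = 51.609 °C

T_out = 51.6 °C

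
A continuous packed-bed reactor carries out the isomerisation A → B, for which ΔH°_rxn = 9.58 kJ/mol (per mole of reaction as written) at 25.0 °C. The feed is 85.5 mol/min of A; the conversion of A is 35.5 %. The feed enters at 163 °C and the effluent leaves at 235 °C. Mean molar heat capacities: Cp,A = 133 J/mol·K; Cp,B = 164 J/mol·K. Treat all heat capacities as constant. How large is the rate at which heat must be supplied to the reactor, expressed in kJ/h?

Extent of reaction ξ = 0.355 × 85.5 = 30.352 mol/min
Reaction term: ξ·ΔH°_rxn = 30.352 × 9.58 = 290.78 kJ/min
Sensible, feed 163→25 °C: -1569.3 kJ/min
Outlet flows (mol/min): A 55.148, B 30.352
Sensible, products 25→235 °C: 2585.6 kJ/min
Q = ΔH = 1307.1 kJ/min = 21.785 kW
Heat supplied = 78427 kJ/h

Q_in = 78400 kJ/h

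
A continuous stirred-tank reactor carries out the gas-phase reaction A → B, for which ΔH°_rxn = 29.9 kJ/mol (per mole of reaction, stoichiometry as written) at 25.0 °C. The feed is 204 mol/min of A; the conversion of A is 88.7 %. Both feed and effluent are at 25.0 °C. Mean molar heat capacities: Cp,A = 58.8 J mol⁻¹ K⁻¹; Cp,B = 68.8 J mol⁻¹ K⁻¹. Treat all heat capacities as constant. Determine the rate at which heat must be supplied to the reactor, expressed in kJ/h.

Q_in = 325000 kJ/h

Extent of reaction ξ = 0.887 × 204 = 180.95 mol/min
Reaction term: ξ·ΔH°_rxn = 180.95 × 29.9 = 5410.3 kJ/min
Q = ΔH = 5410.3 kJ/min = 90.172 kW
Heat supplied = 324620 kJ/h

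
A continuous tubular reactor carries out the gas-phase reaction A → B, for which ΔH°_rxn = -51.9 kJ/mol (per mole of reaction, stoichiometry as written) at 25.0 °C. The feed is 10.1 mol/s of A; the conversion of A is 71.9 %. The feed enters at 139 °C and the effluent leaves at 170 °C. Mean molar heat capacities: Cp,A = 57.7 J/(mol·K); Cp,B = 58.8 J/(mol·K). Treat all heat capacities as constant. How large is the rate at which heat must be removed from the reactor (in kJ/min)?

Q_out = 21500 kJ/min

Extent of reaction ξ = 0.719 × 10.1 = 7.2619 mol/s
Reaction term: ξ·ΔH°_rxn = 7.2619 × -51.9 = -376.89 kJ/s
Sensible, feed 139→25 °C: -66.436 kJ/s
Outlet flows (mol/s): A 2.8381, B 7.2619
Sensible, products 25→170 °C: 85.66 kJ/s
Q = ΔH = -357.67 kJ/s = -357.67 kW
Heat removed = 21460 kJ/min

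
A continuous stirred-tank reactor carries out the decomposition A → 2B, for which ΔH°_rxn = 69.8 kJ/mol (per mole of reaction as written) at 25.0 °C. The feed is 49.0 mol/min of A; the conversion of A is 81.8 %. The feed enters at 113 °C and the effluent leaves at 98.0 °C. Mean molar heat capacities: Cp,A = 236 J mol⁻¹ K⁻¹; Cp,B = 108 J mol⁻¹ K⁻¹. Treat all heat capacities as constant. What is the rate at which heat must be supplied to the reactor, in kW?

Extent of reaction ξ = 0.818 × 49.0 = 40.082 mol/min
Reaction term: ξ·ΔH°_rxn = 40.082 × 69.8 = 2797.7 kJ/min
Sensible, feed 113→25 °C: -1017.6 kJ/min
Outlet flows (mol/min): A 8.918, B 80.164
Sensible, products 25→98.0 °C: 785.65 kJ/min
Q = ΔH = 2565.7 kJ/min = 42.762 kW
Heat supplied = 42.762 kW

Q_in = 42.8 kW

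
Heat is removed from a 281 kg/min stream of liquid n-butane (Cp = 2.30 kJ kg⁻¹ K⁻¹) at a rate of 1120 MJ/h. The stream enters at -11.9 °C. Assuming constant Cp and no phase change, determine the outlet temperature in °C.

Q = 1120 MJ/h = 18667 kJ/min
ΔT = Q/(ṁ·Cp) = 18667/(281×2.30) = 28.882 K
T_out = -11.9 − 28.882 = -40.782 °C

T_out = -40.8 °C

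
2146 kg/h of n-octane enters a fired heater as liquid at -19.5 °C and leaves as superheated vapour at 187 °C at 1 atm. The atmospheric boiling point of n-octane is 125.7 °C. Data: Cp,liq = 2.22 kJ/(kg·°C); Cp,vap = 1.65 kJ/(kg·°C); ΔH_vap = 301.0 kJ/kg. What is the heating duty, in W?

liquid -19.5→125.7 °C: 322.34 kJ/kg
vaporisation at 125.7 °C: 301 kJ/kg
vapour 125.7→187 °C: 101.14 kJ/kg
Δh = 322.34 + 301 + 101.14 = 724.49 kJ/kg
Q = ṁ·Δh = 2146 kg/h × 724.49 kJ/kg = 1.5548e+06 kJ/h
|Q| = 431.88 kW = 431880 W

Q = 432000 W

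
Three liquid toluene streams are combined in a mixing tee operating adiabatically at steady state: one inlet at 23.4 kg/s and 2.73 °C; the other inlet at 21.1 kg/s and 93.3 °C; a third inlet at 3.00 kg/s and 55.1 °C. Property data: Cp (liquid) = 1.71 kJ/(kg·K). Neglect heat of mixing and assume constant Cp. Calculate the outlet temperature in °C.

T_out = 46.3 °C

No heat crosses the boundary, so H_out = H_in.
T_out = Σ ṁᵢCp,ᵢTᵢ / Σ ṁᵢCp,ᵢ
      = 3758.3 / 81.225 = 46.27 °C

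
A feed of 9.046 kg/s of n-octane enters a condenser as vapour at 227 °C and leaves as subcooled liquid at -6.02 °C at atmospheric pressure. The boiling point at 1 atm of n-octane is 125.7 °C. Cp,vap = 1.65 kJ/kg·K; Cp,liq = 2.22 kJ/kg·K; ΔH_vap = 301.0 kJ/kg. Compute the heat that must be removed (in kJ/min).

Q_c = 413000 kJ/min

vapour 227→125.7 °C: -167.14 kJ/kg
condensation at 125.7 °C: -301 kJ/kg
liquid 125.7→-6.02 °C: -292.42 kJ/kg
Δh = -167.14 + -301 + -292.42 = -760.56 kJ/kg
Q = ṁ·Δh = 9.046 kg/s × -760.56 kJ/kg = -6880.1 kJ/s
|Q| = 6880.1 kW = 412800 kJ/min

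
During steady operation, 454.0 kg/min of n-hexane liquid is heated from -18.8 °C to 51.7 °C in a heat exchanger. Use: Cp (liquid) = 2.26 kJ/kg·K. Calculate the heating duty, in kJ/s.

Q = ṁ·Cp·ΔT = 454.0 × 2.26 × (51.7 − -18.8) = 72336 kJ/min
Converting: 72336 / 60 s = 1205.6 kW

Q = 1210 kJ/s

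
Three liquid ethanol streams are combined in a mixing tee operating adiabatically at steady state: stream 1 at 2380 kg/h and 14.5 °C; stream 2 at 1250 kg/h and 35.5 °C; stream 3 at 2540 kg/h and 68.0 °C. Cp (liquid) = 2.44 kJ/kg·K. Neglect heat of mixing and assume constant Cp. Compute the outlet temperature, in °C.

Adiabatic, steady state ⇒ Σ ṁᵢCp,ᵢ(T_out − Tᵢ) = 0
T_out = Σ ṁᵢCp,ᵢTᵢ / Σ ṁᵢCp,ᵢ
      = 613920 / 15055 = 40.779 °C

T_out = 40.8 °C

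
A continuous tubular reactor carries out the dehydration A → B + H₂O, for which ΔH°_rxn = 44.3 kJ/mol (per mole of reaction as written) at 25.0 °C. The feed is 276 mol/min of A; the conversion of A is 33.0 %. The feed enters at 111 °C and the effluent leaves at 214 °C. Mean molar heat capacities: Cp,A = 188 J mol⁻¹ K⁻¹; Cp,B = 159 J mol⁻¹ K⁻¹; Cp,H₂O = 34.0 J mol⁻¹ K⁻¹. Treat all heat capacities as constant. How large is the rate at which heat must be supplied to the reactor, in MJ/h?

Q_in = 568 MJ/h

Extent of reaction ξ = 0.330 × 276 = 91.08 mol/min
Reaction term: ξ·ΔH°_rxn = 91.08 × 44.3 = 4034.8 kJ/min
Sensible, feed 111→25 °C: -4462.4 kJ/min
Outlet flows (mol/min): A 184.92, B 91.08, H₂O 91.08
Sensible, products 25→214 °C: 9892.9 kJ/min
Q = ΔH = 9465.4 kJ/min = 157.76 kW
Heat supplied = 567.92 MJ/h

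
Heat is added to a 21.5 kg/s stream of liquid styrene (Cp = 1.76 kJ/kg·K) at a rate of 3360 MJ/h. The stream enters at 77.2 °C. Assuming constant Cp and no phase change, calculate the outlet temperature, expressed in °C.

T_out = 102 °C

Q = 3360 MJ/h = 933.33 kJ/s
ΔT = Q/(ṁ·Cp) = 933.33/(21.5×1.76) = 24.665 K
T_out = 77.2 + 24.665 = 101.87 °C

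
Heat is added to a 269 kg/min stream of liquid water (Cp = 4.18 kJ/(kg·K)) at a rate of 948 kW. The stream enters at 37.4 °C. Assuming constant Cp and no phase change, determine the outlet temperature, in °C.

T_out = 88.0 °C

Q = 948 kW = 56880 kJ/min
ΔT = Q/(ṁ·Cp) = 56880/(269×4.18) = 50.586 K
T_out = 37.4 + 50.586 = 87.986 °C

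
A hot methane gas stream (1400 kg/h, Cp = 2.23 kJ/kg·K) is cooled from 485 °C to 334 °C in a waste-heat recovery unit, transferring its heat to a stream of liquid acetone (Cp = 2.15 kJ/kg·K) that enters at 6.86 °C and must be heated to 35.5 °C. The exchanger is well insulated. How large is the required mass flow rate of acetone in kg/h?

ṁ_c = 7660 kg/h

Heat released by hot stream: Q = 1400 × 2.23 × (485 − 334) = 471420 kJ/h
Energy balance on cold side (adiabatic exchanger): Q = ṁ_c·Cp_c·(T_c,out − T_c,in)
ṁ_c = 471420 / [2.15 × (35.5 − 6.86)] = 7655.9 kg/h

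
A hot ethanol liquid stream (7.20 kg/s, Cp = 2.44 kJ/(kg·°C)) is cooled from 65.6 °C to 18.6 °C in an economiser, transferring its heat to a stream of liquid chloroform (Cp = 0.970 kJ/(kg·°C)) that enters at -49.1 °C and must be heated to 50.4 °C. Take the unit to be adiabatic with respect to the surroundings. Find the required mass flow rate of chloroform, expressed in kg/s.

ṁ_c = 8.56 kg/s

Heat released by hot stream: Q = 7.20 × 2.44 × (65.6 − 18.6) = 825.7 kJ/s
Energy balance on cold side (adiabatic exchanger): Q = ṁ_c·Cp_c·(T_c,out − T_c,in)
ṁ_c = 825.7 / [0.970 × (50.4 − -49.1)] = 8.5551 kg/s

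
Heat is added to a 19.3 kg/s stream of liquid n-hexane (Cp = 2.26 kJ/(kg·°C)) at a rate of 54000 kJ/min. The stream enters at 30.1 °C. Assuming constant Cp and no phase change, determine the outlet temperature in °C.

T_out = 50.7 °C

Q = 54000 kJ/min = 900 kJ/s
ΔT = Q/(ṁ·Cp) = 900/(19.3×2.26) = 20.634 K
T_out = 30.1 + 20.634 = 50.734 °C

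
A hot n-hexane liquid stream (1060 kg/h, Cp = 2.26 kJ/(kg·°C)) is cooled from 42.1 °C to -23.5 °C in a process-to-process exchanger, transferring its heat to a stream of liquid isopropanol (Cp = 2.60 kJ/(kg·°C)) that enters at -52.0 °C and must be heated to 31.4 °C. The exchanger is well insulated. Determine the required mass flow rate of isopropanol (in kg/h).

Heat released by hot stream: Q = 1060 × 2.26 × (42.1 − -23.5) = 157150 kJ/h
Energy balance on cold side (adiabatic exchanger): Q = ṁ_c·Cp_c·(T_c,out − T_c,in)
ṁ_c = 157150 / [2.60 × (31.4 − -52.0)] = 724.73 kg/h

ṁ_c = 725 kg/h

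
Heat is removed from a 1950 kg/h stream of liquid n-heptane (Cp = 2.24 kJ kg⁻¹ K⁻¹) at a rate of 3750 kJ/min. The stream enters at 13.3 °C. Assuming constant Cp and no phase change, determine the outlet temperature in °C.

T_out = -38.2 °C

Q = 3750 kJ/min = 225000 kJ/h
ΔT = Q/(ṁ·Cp) = 225000/(1950×2.24) = 51.511 K
T_out = 13.3 − 51.511 = -38.211 °C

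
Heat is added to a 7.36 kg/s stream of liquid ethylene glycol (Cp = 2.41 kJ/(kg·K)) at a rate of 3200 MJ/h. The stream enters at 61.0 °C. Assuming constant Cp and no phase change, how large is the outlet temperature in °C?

T_out = 111 °C

Q = 3200 MJ/h = 888.89 kJ/s
ΔT = Q/(ṁ·Cp) = 888.89/(7.36×2.41) = 50.113 K
T_out = 61.0 + 50.113 = 111.11 °C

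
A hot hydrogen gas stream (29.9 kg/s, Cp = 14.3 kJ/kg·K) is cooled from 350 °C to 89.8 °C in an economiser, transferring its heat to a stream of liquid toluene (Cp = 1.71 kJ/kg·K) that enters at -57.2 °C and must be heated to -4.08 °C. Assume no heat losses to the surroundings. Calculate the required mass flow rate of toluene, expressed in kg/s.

ṁ_c = 1220 kg/s

Heat released by hot stream: Q = 29.9 × 14.3 × (350 − 89.8) = 111250 kJ/s
Energy balance on cold side (adiabatic exchanger): Q = ṁ_c·Cp_c·(T_c,out − T_c,in)
ṁ_c = 111250 / [1.71 × (-4.08 − -57.2)] = 1224.8 kg/s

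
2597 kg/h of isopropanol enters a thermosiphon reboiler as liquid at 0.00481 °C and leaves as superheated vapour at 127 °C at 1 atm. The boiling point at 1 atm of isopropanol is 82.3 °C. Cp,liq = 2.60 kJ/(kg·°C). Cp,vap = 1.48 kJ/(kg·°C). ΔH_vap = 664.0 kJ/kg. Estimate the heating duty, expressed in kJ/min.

liquid 0.00481→82.3 °C: 213.97 kJ/kg
vaporisation at 82.3 °C: 664 kJ/kg
vapour 82.3→127 °C: 66.156 kJ/kg
Δh = 213.97 + 664 + 66.156 = 944.12 kJ/kg
Q = ṁ·Δh = 2597 kg/h × 944.12 kJ/kg = 2.4519e+06 kJ/h
|Q| = 681.08 kW = 40865 kJ/min

Q = 40900 kJ/min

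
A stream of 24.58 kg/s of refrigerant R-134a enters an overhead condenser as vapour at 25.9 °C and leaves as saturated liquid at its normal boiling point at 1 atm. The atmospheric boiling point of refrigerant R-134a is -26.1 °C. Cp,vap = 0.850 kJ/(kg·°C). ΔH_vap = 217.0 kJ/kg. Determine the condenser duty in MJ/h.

vapour 25.9→-26.1 °C: -44.2 kJ/kg
condensation at -26.1 °C: -217 kJ/kg
Δh = -44.2 + -217 = -261.2 kJ/kg
Q = ṁ·Δh = 24.58 kg/s × -261.2 kJ/kg = -6420.3 kJ/s
|Q| = 6420.3 kW = 23113 MJ/h

Q_c = 23100 MJ/h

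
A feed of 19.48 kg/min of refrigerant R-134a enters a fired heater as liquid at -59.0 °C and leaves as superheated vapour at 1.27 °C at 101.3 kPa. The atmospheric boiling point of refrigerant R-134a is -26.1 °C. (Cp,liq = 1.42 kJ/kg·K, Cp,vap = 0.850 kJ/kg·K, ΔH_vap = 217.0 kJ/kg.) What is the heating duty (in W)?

Q = 93200 W

liquid -59.0→-26.1 °C: 46.718 kJ/kg
vaporisation at -26.1 °C: 217 kJ/kg
vapour -26.1→1.27 °C: 23.265 kJ/kg
Δh = 46.718 + 217 + 23.265 = 286.98 kJ/kg
Q = ṁ·Δh = 19.48 kg/min × 286.98 kJ/kg = 5590.4 kJ/min
|Q| = 93.174 kW = 93174 W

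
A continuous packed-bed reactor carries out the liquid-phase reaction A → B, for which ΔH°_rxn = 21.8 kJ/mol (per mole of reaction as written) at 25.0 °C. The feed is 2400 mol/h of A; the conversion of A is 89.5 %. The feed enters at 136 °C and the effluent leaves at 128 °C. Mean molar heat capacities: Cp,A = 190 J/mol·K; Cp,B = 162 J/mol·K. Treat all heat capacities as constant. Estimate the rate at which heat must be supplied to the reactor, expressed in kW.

Q_in = 10.3 kW

Extent of reaction ξ = 0.895 × 2400 = 2148 mol/h
Reaction term: ξ·ΔH°_rxn = 2148 × 21.8 = 46826 kJ/h
Sensible, feed 136→25 °C: -50616 kJ/h
Outlet flows (mol/h): A 252, B 2148
Sensible, products 25→128 °C: 40773 kJ/h
Q = ΔH = 36984 kJ/h = 10.273 kW
Heat supplied = 10.273 kW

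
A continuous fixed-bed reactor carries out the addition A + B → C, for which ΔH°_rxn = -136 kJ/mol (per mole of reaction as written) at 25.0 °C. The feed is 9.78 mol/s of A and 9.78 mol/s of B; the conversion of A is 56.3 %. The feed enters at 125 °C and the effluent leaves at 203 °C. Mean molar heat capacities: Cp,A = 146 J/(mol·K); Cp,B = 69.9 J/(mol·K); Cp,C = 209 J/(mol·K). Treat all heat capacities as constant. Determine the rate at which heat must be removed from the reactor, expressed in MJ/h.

Q_out = 2130 MJ/h

Extent of reaction ξ = 0.563 × 9.78 = 5.5061 mol/s
Reaction term: ξ·ΔH°_rxn = 5.5061 × -136 = -748.84 kJ/s
Sensible, feed 125→25 °C: -211.15 kJ/s
Outlet flows (mol/s): A 4.2739, B 4.2739, C 5.5061
Sensible, products 25→203 °C: 369.08 kJ/s
Q = ΔH = -590.9 kJ/s = -590.9 kW
Heat removed = 2127.2 MJ/h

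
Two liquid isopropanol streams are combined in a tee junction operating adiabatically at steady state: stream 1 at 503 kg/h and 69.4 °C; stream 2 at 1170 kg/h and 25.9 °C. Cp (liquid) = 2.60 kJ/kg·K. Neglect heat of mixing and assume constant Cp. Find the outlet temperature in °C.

T_out = 39.0 °C

Energy balance with Q = 0: Σ ṁᵢCp,ᵢ(T_out − Tᵢ) = 0
Σ ṁᵢCp,ᵢTᵢ = 503×2.60×69.4 + 1170×2.60×25.9 = 169550
Σ ṁᵢCp,ᵢ = 503×2.60 + 1170×2.60 = 4349.8
T_out = 169550 / 4349.8 = 38.979 °C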